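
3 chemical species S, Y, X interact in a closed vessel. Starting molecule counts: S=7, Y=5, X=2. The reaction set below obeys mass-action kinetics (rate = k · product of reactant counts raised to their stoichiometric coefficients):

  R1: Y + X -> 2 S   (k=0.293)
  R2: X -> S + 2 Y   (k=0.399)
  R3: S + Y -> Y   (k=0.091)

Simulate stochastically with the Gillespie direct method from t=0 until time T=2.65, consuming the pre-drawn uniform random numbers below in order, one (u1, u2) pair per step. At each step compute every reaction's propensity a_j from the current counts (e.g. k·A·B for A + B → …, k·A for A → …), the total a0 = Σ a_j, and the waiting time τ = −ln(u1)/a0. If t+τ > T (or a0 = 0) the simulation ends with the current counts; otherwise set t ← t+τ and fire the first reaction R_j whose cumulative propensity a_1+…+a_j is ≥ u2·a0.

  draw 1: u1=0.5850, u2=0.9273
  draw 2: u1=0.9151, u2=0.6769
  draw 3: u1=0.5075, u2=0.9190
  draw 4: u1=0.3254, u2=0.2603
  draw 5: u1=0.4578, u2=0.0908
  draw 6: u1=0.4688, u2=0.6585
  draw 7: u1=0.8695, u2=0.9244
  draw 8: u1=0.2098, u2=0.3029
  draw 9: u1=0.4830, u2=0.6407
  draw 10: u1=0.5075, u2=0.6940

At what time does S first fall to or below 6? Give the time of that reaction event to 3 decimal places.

t=0.000: S=7 Y=5 X=2
Draw 1: a1=2.930, a2=0.798, a3=3.185, a0=6.913; τ=−ln(0.5850)/6.913=0.078 → t=0.078; u2·a0=0.9273·6.913=6.410; a1+a2=3.728 < 6.410 ≤ a1+…+a3=6.913 → R3 fires; S=6 Y=5 X=2
Draw 2: a1=2.930, a2=0.798, a3=2.730, a0=6.458; τ=−ln(0.9151)/6.458=0.014 → t=0.091; u2·a0=0.6769·6.458=4.371; a1+a2=3.728 < 4.371 ≤ a1+…+a3=6.458 → R3 fires; S=5 Y=5 X=2
Draw 3: a1=2.930, a2=0.798, a3=2.275, a0=6.003; τ=−ln(0.5075)/6.003=0.113 → t=0.204; u2·a0=0.9190·6.003=5.517; a1+a2=3.728 < 5.517 ≤ a1+…+a3=6.003 → R3 fires; S=4 Y=5 X=2
Draw 4: a1=2.930, a2=0.798, a3=1.820, a0=5.548; τ=−ln(0.3254)/5.548=0.202 → t=0.407; u2·a0=0.2603·5.548=1.444 ≤ a1=2.930 → R1 fires; S=6 Y=4 X=1
Draw 5: a1=1.172, a2=0.399, a3=2.184, a0=3.755; τ=−ln(0.4578)/3.755=0.208 → t=0.615; u2·a0=0.0908·3.755=0.341 ≤ a1=1.172 → R1 fires; S=8 Y=3 X=0
Draw 6: a1=0.000, a2=0.000, a3=2.184, a0=2.184; τ=−ln(0.4688)/2.184=0.347 → t=0.962; u2·a0=0.6585·2.184=1.438; a1+a2=0.000 < 1.438 ≤ a1+…+a3=2.184 → R3 fires; S=7 Y=3 X=0
Draw 7: a1=0.000, a2=0.000, a3=1.911, a0=1.911; τ=−ln(0.8695)/1.911=0.073 → t=1.035; u2·a0=0.9244·1.911=1.767; a1+a2=0.000 < 1.767 ≤ a1+…+a3=1.911 → R3 fires; S=6 Y=3 X=0
Draw 8: a1=0.000, a2=0.000, a3=1.638, a0=1.638; τ=−ln(0.2098)/1.638=0.953 → t=1.988; u2·a0=0.3029·1.638=0.496; a1+a2=0.000 < 0.496 ≤ a1+…+a3=1.638 → R3 fires; S=5 Y=3 X=0
Draw 9: a1=0.000, a2=0.000, a3=1.365, a0=1.365; τ=−ln(0.4830)/1.365=0.533 → t=2.521; u2·a0=0.6407·1.365=0.875; a1+a2=0.000 < 0.875 ≤ a1+…+a3=1.365 → R3 fires; S=4 Y=3 X=0
Draw 10: a1=0.000, a2=0.000, a3=1.092, a0=1.092; τ=−ln(0.5075)/1.092=0.621 → t=3.142 > T=2.65: stop.
S first becomes ≤ 6 when it reaches 6 at the event at t=0.078.

Threshold first reached at t = 0.078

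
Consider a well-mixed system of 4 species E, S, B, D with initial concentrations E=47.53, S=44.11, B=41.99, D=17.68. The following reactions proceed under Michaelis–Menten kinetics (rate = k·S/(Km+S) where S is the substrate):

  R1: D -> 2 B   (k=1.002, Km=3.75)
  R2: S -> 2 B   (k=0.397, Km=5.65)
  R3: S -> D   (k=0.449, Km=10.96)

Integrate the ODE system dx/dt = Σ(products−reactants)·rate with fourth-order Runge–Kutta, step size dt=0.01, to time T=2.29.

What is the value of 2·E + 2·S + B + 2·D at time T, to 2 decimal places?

Check how each reaction changes W = 2·E + 2·S + B + 2·D (weight of products minus weight of reactants):
R1: D -> 2 B: (1·2) − (2·1) = 2 − 2 = 0
R2: S -> 2 B: (1·2) − (2·1) = 2 − 2 = 0
R3: S -> D: (2·1) − (2·1) = 2 − 2 = 0
Every reaction leaves W unchanged, so W is conserved and no simulation is needed: W(T) = W(0) = 2·47.53 + 2·44.11 + 41.99 + 2·17.68 = 260.63

Value at T = 260.63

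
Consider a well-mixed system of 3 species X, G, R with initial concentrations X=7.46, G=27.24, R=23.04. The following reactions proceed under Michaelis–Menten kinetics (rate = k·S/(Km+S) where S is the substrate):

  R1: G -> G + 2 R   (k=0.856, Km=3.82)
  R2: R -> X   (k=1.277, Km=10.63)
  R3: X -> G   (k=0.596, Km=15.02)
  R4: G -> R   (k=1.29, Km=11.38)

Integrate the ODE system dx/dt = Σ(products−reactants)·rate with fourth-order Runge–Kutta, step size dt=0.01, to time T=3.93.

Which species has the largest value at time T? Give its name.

Dominant species at T: R

RK4 with dt=0.01: 393 steps to T=3.93. Trajectory (selected grid times):
t=0.00: X=7.46 G=27.24 R=23.04
t=0.44: X=7.76 G=26.93 R=23.71
t=0.87: X=8.05 G=26.63 R=24.37
t=1.31: X=8.35 G=26.32 R=25.03
t=1.75: X=8.65 G=26.02 R=25.69
t=2.18: X=8.95 G=25.73 R=26.32
t=2.62: X=9.25 G=25.44 R=26.97
t=3.06: X=9.55 G=25.15 R=27.61
t=3.49: X=9.85 G=24.87 R=28.23
t=3.93: X=10.15 G=24.58 R=28.86
At T=3.93: X=10.15 G=24.58 R=28.86; the largest is R.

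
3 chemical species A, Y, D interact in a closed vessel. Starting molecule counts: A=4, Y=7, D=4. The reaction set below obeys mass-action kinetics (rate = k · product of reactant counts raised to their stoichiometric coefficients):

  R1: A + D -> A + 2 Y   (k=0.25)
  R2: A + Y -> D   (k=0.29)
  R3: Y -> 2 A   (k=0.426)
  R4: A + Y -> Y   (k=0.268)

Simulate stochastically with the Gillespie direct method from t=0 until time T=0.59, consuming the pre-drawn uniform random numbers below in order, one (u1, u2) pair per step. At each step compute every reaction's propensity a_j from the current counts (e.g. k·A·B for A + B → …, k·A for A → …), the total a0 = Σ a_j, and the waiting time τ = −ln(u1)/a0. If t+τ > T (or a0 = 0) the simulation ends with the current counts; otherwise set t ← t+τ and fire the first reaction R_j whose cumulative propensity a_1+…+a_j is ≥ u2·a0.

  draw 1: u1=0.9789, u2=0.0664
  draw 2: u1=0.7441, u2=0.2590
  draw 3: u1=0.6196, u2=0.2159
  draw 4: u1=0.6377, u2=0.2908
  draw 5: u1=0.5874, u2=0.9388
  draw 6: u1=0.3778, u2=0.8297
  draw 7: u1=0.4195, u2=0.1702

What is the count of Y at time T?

Y at T = 5

t=0.000: A=4 Y=7 D=4
Draw 1: a1=4.000, a2=8.120, a3=2.982, a4=7.504, a0=22.606; τ=−ln(0.9789)/22.606=0.001 → t=0.001; u2·a0=0.0664·22.606=1.501 ≤ a1=4.000 → R1 fires; A=4 Y=9 D=3
Draw 2: a1=3.000, a2=10.440, a3=3.834, a4=9.648, a0=26.922; τ=−ln(0.7441)/26.922=0.011 → t=0.012; u2·a0=0.2590·26.922=6.973; a1=3.000 < 6.973 ≤ a1+a2=13.440 → R2 fires; A=3 Y=8 D=4
Draw 3: a1=3.000, a2=6.960, a3=3.408, a4=6.432, a0=19.800; τ=−ln(0.6196)/19.800=0.024 → t=0.036; u2·a0=0.2159·19.800=4.275; a1=3.000 < 4.275 ≤ a1+a2=9.960 → R2 fires; A=2 Y=7 D=5
Draw 4: a1=2.500, a2=4.060, a3=2.982, a4=3.752, a0=13.294; τ=−ln(0.6377)/13.294=0.034 → t=0.070; u2·a0=0.2908·13.294=3.866; a1=2.500 < 3.866 ≤ a1+a2=6.560 → R2 fires; A=1 Y=6 D=6
Draw 5: a1=1.500, a2=1.740, a3=2.556, a4=1.608, a0=7.404; τ=−ln(0.5874)/7.404=0.072 → t=0.142; u2·a0=0.9388·7.404=6.951; a1+…+a3=5.796 < 6.951 ≤ a1+…+a4=7.404 → R4 fires; A=0 Y=6 D=6
Draw 6: a1=0.000, a2=0.000, a3=2.556, a4=0.000, a0=2.556; τ=−ln(0.3778)/2.556=0.381 → t=0.523; u2·a0=0.8297·2.556=2.121; a1+a2=0.000 < 2.121 ≤ a1+…+a3=2.556 → R3 fires; A=2 Y=5 D=6
Draw 7: a1=3.000, a2=2.900, a3=2.130, a4=2.680, a0=10.710; τ=−ln(0.4195)/10.710=0.081 → t=0.604 > T=0.59: stop.
Read off Y at T=0.59: 5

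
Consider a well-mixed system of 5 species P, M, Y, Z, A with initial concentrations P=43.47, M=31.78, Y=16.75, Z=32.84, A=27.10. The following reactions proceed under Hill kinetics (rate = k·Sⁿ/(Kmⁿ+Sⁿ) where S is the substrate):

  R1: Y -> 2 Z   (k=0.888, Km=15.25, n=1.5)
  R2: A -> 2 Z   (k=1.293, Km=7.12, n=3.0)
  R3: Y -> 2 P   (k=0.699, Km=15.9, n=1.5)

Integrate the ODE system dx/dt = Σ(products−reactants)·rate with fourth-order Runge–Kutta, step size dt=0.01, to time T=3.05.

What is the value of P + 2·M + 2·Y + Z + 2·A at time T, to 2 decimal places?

Check how each reaction changes W = P + 2·M + 2·Y + Z + 2·A (weight of products minus weight of reactants):
R1: Y -> 2 Z: (1·2) − (2·1) = 2 − 2 = 0
R2: A -> 2 Z: (1·2) − (2·1) = 2 − 2 = 0
R3: Y -> 2 P: (1·2) − (2·1) = 2 − 2 = 0
Every reaction leaves W unchanged, so W is conserved and no simulation is needed: W(T) = W(0) = 43.47 + 2·31.78 + 2·16.75 + 32.84 + 2·27.10 = 227.57

Value at T = 227.57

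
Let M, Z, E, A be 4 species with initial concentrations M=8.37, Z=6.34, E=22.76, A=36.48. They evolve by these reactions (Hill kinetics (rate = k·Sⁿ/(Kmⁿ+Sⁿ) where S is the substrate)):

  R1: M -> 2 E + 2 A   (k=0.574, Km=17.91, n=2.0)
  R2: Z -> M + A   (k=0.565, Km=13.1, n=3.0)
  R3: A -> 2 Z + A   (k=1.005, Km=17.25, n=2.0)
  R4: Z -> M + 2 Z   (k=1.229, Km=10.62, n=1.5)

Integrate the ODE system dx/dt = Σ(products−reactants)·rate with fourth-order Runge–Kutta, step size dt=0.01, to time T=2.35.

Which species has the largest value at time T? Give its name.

Dominant species at T: A

RK4 with dt=0.01: 235 steps to T=2.35. Trajectory (selected grid times):
t=0.00: M=8.37 Z=6.34 E=22.76 A=36.48
t=0.26: M=8.46 Z=6.86 E=22.81 A=36.55
t=0.52: M=8.57 Z=7.38 E=22.87 A=36.63
t=0.78: M=8.69 Z=7.90 E=22.93 A=36.71
t=1.04: M=8.82 Z=8.43 E=22.98 A=36.79
t=1.31: M=8.96 Z=8.98 E=23.04 A=36.89
t=1.57: M=9.11 Z=9.51 E=23.10 A=36.99
t=1.83: M=9.27 Z=10.05 E=23.17 A=37.09
t=2.09: M=9.45 Z=10.59 E=23.23 A=37.21
t=2.35: M=9.63 Z=11.13 E=23.30 A=37.32
At T=2.35: M=9.63 Z=11.13 E=23.30 A=37.32; the largest is A.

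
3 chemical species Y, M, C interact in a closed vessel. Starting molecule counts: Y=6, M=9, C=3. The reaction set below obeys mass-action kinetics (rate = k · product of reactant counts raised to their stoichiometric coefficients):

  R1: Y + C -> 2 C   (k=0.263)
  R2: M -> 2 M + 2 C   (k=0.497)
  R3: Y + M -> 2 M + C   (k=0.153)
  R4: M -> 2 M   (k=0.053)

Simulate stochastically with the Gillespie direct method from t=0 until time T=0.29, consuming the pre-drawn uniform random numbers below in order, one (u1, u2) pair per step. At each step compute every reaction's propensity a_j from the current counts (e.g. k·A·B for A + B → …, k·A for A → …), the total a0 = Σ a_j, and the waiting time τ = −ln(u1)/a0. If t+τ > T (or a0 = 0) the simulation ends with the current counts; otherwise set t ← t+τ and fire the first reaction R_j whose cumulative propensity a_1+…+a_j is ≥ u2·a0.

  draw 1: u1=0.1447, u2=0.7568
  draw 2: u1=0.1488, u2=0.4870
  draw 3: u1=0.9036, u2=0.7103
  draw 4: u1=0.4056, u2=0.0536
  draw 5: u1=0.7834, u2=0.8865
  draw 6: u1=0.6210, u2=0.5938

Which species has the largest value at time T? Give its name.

Dominant species at T: M

t=0.000: Y=6 M=9 C=3
Draw 1: a1=4.734, a2=4.473, a3=8.262, a4=0.477, a0=17.946; τ=−ln(0.1447)/17.946=0.108 → t=0.108; u2·a0=0.7568·17.946=13.582; a1+a2=9.207 < 13.582 ≤ a1+…+a3=17.469 → R3 fires; Y=5 M=10 C=4
Draw 2: a1=5.260, a2=4.970, a3=7.650, a4=0.530, a0=18.410; τ=−ln(0.1488)/18.410=0.103 → t=0.211; u2·a0=0.4870·18.410=8.966; a1=5.260 < 8.966 ≤ a1+a2=10.230 → R2 fires; Y=5 M=11 C=6
Draw 3: a1=7.890, a2=5.467, a3=8.415, a4=0.583, a0=22.355; τ=−ln(0.9036)/22.355=0.005 → t=0.216; u2·a0=0.7103·22.355=15.879; a1+a2=13.357 < 15.879 ≤ a1+…+a3=21.772 → R3 fires; Y=4 M=12 C=7
Draw 4: a1=7.364, a2=5.964, a3=7.344, a4=0.636, a0=21.308; τ=−ln(0.4056)/21.308=0.042 → t=0.258; u2·a0=0.0536·21.308=1.142 ≤ a1=7.364 → R1 fires; Y=3 M=12 C=8
Draw 5: a1=6.312, a2=5.964, a3=5.508, a4=0.636, a0=18.420; τ=−ln(0.7834)/18.420=0.013 → t=0.271; u2·a0=0.8865·18.420=16.329; a1+a2=12.276 < 16.329 ≤ a1+…+a3=17.784 → R3 fires; Y=2 M=13 C=9
Draw 6: a1=4.734, a2=6.461, a3=3.978, a4=0.689, a0=15.862; τ=−ln(0.6210)/15.862=0.030 → t=0.301 > T=0.29: stop.
At T=0.29: Y=2 M=13 C=9; the largest is M.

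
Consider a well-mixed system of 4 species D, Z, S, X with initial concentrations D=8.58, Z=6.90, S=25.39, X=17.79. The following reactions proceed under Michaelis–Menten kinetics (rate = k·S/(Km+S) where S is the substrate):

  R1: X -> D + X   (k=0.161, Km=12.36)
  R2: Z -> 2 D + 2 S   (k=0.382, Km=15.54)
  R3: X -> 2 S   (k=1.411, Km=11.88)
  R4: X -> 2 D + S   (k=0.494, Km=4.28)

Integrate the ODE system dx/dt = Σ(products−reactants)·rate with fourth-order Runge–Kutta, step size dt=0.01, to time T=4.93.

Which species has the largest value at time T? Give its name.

Dominant species at T: S

RK4 with dt=0.01: 493 steps to T=4.93. Trajectory (selected grid times):
t=0.00: D=8.58 Z=6.90 S=25.39 X=17.79
t=0.55: D=9.20 Z=6.84 S=26.66 X=17.11
t=1.10: D=9.81 Z=6.77 S=27.91 X=16.44
t=1.64: D=10.40 Z=6.71 S=29.13 X=15.79
t=2.19: D=11.01 Z=6.65 S=30.34 X=15.14
t=2.74: D=11.60 Z=6.58 S=31.54 X=14.50
t=3.29: D=12.19 Z=6.52 S=32.72 X=13.87
t=3.83: D=12.76 Z=6.46 S=33.85 X=13.26
t=4.38: D=13.34 Z=6.40 S=34.99 X=12.65
t=4.93: D=13.91 Z=6.34 S=36.11 X=12.05
At T=4.93: D=13.91 Z=6.34 S=36.11 X=12.05; the largest is S.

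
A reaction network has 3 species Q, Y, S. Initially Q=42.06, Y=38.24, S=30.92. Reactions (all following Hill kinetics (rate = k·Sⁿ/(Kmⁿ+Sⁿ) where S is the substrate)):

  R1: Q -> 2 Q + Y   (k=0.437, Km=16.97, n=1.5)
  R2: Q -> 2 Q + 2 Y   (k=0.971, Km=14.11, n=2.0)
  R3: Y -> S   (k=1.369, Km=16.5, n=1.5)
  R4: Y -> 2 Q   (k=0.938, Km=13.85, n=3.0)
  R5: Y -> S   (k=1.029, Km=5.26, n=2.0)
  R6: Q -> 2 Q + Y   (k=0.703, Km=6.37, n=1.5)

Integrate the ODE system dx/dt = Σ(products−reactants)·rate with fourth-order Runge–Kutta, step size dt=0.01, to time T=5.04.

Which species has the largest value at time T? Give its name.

Dominant species at T: Q

RK4 with dt=0.01: 504 steps to T=5.04. Trajectory (selected grid times):
t=0.00: Q=42.06 Y=38.24 S=30.92
t=0.56: Q=44.12 Y=38.13 S=32.08
t=1.12: Q=46.19 Y=38.03 S=33.24
t=1.68: Q=48.27 Y=37.94 S=34.41
t=2.24: Q=50.35 Y=37.86 S=35.57
t=2.80: Q=52.44 Y=37.80 S=36.73
t=3.36: Q=54.54 Y=37.74 S=37.89
t=3.92: Q=56.64 Y=37.69 S=39.05
t=4.48: Q=58.74 Y=37.64 S=40.21
t=5.04: Q=60.85 Y=37.61 S=41.37
At T=5.04: Q=60.85 Y=37.61 S=41.37; the largest is Q.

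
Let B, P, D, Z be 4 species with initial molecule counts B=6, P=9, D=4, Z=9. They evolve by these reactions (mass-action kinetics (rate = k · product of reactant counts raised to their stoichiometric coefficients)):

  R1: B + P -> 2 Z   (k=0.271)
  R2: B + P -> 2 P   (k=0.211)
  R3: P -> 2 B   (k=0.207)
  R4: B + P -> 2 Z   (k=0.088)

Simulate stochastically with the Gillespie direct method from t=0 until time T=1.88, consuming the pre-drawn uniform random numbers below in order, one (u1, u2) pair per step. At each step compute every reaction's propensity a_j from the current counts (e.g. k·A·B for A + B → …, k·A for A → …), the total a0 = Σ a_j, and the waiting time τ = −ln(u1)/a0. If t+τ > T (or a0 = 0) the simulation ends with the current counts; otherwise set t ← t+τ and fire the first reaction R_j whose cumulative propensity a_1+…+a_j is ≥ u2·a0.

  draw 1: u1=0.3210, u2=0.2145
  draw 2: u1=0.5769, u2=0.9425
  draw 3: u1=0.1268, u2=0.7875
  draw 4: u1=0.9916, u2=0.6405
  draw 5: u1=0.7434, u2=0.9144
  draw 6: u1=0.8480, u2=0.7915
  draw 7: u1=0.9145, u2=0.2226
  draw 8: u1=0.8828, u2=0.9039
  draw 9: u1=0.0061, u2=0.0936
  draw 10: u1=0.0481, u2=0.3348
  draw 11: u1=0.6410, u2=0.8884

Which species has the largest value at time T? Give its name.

t=0.000: B=6 P=9 D=4 Z=9
Draw 1: a1=14.634, a2=11.394, a3=1.863, a4=4.752, a0=32.643; τ=−ln(0.3210)/32.643=0.035 → t=0.035; u2·a0=0.2145·32.643=7.002 ≤ a1=14.634 → R1 fires; B=5 P=8 D=4 Z=11
Draw 2: a1=10.840, a2=8.440, a3=1.656, a4=3.520, a0=24.456; τ=−ln(0.5769)/24.456=0.022 → t=0.057; u2·a0=0.9425·24.456=23.050; a1+…+a3=20.936 < 23.050 ≤ a1+…+a4=24.456 → R4 fires; B=4 P=7 D=4 Z=13
Draw 3: a1=7.588, a2=5.908, a3=1.449, a4=2.464, a0=17.409; τ=−ln(0.1268)/17.409=0.119 → t=0.176; u2·a0=0.7875·17.409=13.710; a1+a2=13.496 < 13.710 ≤ a1+…+a3=14.945 → R3 fires; B=6 P=6 D=4 Z=13
Draw 4: a1=9.756, a2=7.596, a3=1.242, a4=3.168, a0=21.762; τ=−ln(0.9916)/21.762=0.000 → t=0.176; u2·a0=0.6405·21.762=13.939; a1=9.756 < 13.939 ≤ a1+a2=17.352 → R2 fires; B=5 P=7 D=4 Z=13
Draw 5: a1=9.485, a2=7.385, a3=1.449, a4=3.080, a0=21.399; τ=−ln(0.7434)/21.399=0.014 → t=0.190; u2·a0=0.9144·21.399=19.567; a1+…+a3=18.319 < 19.567 ≤ a1+…+a4=21.399 → R4 fires; B=4 P=6 D=4 Z=15
Draw 6: a1=6.504, a2=5.064, a3=1.242, a4=2.112, a0=14.922; τ=−ln(0.8480)/14.922=0.011 → t=0.201; u2·a0=0.7915·14.922=11.811; a1+a2=11.568 < 11.811 ≤ a1+…+a3=12.810 → R3 fires; B=6 P=5 D=4 Z=15
Draw 7: a1=8.130, a2=6.330, a3=1.035, a4=2.640, a0=18.135; τ=−ln(0.9145)/18.135=0.005 → t=0.206; u2·a0=0.2226·18.135=4.037 ≤ a1=8.130 → R1 fires; B=5 P=4 D=4 Z=17
Draw 8: a1=5.420, a2=4.220, a3=0.828, a4=1.760, a0=12.228; τ=−ln(0.8828)/12.228=0.010 → t=0.216; u2·a0=0.9039·12.228=11.053; a1+…+a3=10.468 < 11.053 ≤ a1+…+a4=12.228 → R4 fires; B=4 P=3 D=4 Z=19
Draw 9: a1=3.252, a2=2.532, a3=0.621, a4=1.056, a0=7.461; τ=−ln(0.0061)/7.461=0.683 → t=0.900; u2·a0=0.0936·7.461=0.698 ≤ a1=3.252 → R1 fires; B=3 P=2 D=4 Z=21
Draw 10: a1=1.626, a2=1.266, a3=0.414, a4=0.528, a0=3.834; τ=−ln(0.0481)/3.834=0.791 → t=1.691; u2·a0=0.3348·3.834=1.284 ≤ a1=1.626 → R1 fires; B=2 P=1 D=4 Z=23
Draw 11: a1=0.542, a2=0.422, a3=0.207, a4=0.176, a0=1.347; τ=−ln(0.6410)/1.347=0.330 → t=2.021 > T=1.88: stop.
At T=1.88: B=2 P=1 D=4 Z=23; the largest is Z.

Dominant species at T: Z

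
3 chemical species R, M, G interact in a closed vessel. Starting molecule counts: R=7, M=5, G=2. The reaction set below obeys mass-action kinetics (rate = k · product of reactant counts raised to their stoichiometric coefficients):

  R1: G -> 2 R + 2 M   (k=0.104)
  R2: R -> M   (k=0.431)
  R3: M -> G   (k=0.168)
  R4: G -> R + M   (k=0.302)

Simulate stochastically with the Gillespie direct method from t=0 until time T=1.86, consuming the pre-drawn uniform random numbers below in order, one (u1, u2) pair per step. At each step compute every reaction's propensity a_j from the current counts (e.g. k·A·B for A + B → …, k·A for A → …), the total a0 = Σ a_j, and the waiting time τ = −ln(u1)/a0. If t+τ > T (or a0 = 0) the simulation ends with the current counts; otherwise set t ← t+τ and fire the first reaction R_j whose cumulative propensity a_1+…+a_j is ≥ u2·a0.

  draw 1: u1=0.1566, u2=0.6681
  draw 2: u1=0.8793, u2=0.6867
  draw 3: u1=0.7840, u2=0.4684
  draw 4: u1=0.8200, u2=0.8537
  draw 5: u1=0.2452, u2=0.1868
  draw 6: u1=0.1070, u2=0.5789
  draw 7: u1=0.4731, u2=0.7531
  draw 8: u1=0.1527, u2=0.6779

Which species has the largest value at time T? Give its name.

Dominant species at T: M

t=0.000: R=7 M=5 G=2
Draw 1: a1=0.208, a2=3.017, a3=0.840, a4=0.604, a0=4.669; τ=−ln(0.1566)/4.669=0.397 → t=0.397; u2·a0=0.6681·4.669=3.119; a1=0.208 < 3.119 ≤ a1+a2=3.225 → R2 fires; R=6 M=6 G=2
Draw 2: a1=0.208, a2=2.586, a3=1.008, a4=0.604, a0=4.406; τ=−ln(0.8793)/4.406=0.029 → t=0.426; u2·a0=0.6867·4.406=3.026; a1+a2=2.794 < 3.026 ≤ a1+…+a3=3.802 → R3 fires; R=6 M=5 G=3
Draw 3: a1=0.312, a2=2.586, a3=0.840, a4=0.906, a0=4.644; τ=−ln(0.7840)/4.644=0.052 → t=0.479; u2·a0=0.4684·4.644=2.175; a1=0.312 < 2.175 ≤ a1+a2=2.898 → R2 fires; R=5 M=6 G=3
Draw 4: a1=0.312, a2=2.155, a3=1.008, a4=0.906, a0=4.381; τ=−ln(0.8200)/4.381=0.045 → t=0.524; u2·a0=0.8537·4.381=3.740; a1+…+a3=3.475 < 3.740 ≤ a1+…+a4=4.381 → R4 fires; R=6 M=7 G=2
Draw 5: a1=0.208, a2=2.586, a3=1.176, a4=0.604, a0=4.574; τ=−ln(0.2452)/4.574=0.307 → t=0.831; u2·a0=0.1868·4.574=0.854; a1=0.208 < 0.854 ≤ a1+a2=2.794 → R2 fires; R=5 M=8 G=2
Draw 6: a1=0.208, a2=2.155, a3=1.344, a4=0.604, a0=4.311; τ=−ln(0.1070)/4.311=0.518 → t=1.350; u2·a0=0.5789·4.311=2.496; a1+a2=2.363 < 2.496 ≤ a1+…+a3=3.707 → R3 fires; R=5 M=7 G=3
Draw 7: a1=0.312, a2=2.155, a3=1.176, a4=0.906, a0=4.549; τ=−ln(0.4731)/4.549=0.165 → t=1.514; u2·a0=0.7531·4.549=3.426; a1+a2=2.467 < 3.426 ≤ a1+…+a3=3.643 → R3 fires; R=5 M=6 G=4
Draw 8: a1=0.416, a2=2.155, a3=1.008, a4=1.208, a0=4.787; τ=−ln(0.1527)/4.787=0.393 → t=1.907 > T=1.86: stop.
At T=1.86: R=5 M=6 G=4; the largest is M.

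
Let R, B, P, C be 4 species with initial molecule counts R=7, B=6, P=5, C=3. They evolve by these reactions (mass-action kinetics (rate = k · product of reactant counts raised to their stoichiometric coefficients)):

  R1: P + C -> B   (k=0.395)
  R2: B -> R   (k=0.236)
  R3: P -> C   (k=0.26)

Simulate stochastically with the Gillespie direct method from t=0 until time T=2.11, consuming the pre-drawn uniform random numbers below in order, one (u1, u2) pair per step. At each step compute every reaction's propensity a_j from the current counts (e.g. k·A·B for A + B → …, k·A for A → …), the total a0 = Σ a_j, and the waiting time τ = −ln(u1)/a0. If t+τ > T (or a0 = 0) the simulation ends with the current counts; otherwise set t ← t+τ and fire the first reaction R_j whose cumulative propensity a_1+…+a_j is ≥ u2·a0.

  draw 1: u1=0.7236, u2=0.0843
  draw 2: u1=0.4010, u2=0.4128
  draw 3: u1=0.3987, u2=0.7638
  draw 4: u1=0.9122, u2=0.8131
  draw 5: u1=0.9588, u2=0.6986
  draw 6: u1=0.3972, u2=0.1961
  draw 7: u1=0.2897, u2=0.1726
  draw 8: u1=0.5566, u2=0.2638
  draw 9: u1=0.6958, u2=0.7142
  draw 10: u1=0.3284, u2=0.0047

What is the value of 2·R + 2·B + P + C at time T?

Value at T = 34

Check how each reaction changes W = 2·R + 2·B + P + C (weight of products minus weight of reactants):
R1: P + C -> B: (2·1) − (1·1 + 1·1) = 2 − 2 = 0
R2: B -> R: (2·1) − (2·1) = 2 − 2 = 0
R3: P -> C: (1·1) − (1·1) = 1 − 1 = 0
Every reaction leaves W unchanged, so W is conserved and no simulation is needed: W(T) = W(0) = 2·7 + 2·6 + 5 + 3 = 34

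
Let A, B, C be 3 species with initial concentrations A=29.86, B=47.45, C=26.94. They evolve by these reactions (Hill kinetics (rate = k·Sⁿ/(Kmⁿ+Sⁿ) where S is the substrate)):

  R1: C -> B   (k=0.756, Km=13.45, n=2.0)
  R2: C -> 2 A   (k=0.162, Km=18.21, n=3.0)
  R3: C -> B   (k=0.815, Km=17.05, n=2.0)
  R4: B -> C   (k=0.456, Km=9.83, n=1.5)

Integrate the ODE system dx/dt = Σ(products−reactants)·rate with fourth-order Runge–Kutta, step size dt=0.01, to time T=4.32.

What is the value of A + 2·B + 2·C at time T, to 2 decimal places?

Value at T = 178.64

Check how each reaction changes W = A + 2·B + 2·C (weight of products minus weight of reactants):
R1: C -> B: (2·1) − (2·1) = 2 − 2 = 0
R2: C -> 2 A: (1·2) − (2·1) = 2 − 2 = 0
R3: C -> B: (2·1) − (2·1) = 2 − 2 = 0
R4: B -> C: (2·1) − (2·1) = 2 − 2 = 0
Every reaction leaves W unchanged, so W is conserved and no simulation is needed: W(T) = W(0) = 29.86 + 2·47.45 + 2·26.94 = 178.64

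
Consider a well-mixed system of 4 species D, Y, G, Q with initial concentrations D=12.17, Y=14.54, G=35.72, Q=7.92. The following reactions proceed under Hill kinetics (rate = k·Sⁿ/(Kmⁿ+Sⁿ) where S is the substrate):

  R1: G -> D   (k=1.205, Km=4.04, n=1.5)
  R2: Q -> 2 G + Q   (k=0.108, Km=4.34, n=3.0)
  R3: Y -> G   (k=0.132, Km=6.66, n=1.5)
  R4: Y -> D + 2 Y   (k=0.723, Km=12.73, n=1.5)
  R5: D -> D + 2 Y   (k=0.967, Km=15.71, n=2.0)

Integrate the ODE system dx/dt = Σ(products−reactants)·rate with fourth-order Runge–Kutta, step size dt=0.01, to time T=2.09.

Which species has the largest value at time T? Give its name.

Dominant species at T: G

RK4 with dt=0.01: 209 steps to T=2.09. Trajectory (selected grid times):
t=0.00: D=12.17 Y=14.54 G=35.72 Q=7.92
t=0.23: D=12.53 Y=14.78 G=35.52 Q=7.92
t=0.46: D=12.89 Y=15.02 G=35.32 Q=7.92
t=0.70: D=13.27 Y=15.29 G=35.11 Q=7.92
t=0.93: D=13.63 Y=15.55 G=34.91 Q=7.92
t=1.16: D=13.99 Y=15.81 G=34.71 Q=7.92
t=1.39: D=14.35 Y=16.09 G=34.51 Q=7.92
t=1.63: D=14.73 Y=16.38 G=34.30 Q=7.92
t=1.86: D=15.10 Y=16.66 G=34.10 Q=7.92
t=2.09: D=15.47 Y=16.96 G=33.90 Q=7.92
At T=2.09: D=15.47 Y=16.96 G=33.90 Q=7.92; the largest is G.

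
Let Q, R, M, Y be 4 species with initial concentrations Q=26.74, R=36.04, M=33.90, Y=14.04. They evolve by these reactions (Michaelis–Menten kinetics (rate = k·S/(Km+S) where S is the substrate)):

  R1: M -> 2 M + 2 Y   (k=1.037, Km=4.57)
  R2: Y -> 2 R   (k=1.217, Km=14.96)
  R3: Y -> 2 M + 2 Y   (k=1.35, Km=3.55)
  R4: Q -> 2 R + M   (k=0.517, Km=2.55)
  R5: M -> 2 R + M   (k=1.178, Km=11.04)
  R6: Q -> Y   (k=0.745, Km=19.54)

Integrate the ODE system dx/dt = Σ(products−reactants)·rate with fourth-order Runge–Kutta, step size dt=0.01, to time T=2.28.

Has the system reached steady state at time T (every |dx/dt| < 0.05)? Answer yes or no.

Steady state at T: no

RK4 with dt=0.01: 228 steps to T=2.28. Trajectory (selected grid times):
t=0.00: Q=26.74 R=36.04 M=33.90 Y=14.04
t=0.25: Q=26.51 R=37.02 M=34.79 Y=14.73
t=0.51: Q=26.28 R=38.05 M=35.72 Y=15.44
t=0.76: Q=26.06 R=39.05 M=36.62 Y=16.13
t=1.01: Q=25.83 R=40.06 M=37.52 Y=16.81
t=1.27: Q=25.60 R=41.11 M=38.47 Y=17.53
t=1.52: Q=25.38 R=42.14 M=39.38 Y=18.21
t=1.77: Q=25.15 R=43.17 M=40.29 Y=18.90
t=2.03: Q=24.92 R=44.25 M=41.25 Y=19.61
t=2.28: Q=24.70 R=45.30 M=42.18 Y=20.29
Rates at T: R1=0.9356, R2=0.7005, R3=1.1490, R4=0.4686, R5=0.9336, R6=0.4160
dx/dt at T (Σ net stoichiometry × rate): Q=-0.8846, R=+4.2056, M=+3.7022, Y=+2.7357
Largest |dx/dt| is |+4.2056| (R) ≥ 0.05 → not steady.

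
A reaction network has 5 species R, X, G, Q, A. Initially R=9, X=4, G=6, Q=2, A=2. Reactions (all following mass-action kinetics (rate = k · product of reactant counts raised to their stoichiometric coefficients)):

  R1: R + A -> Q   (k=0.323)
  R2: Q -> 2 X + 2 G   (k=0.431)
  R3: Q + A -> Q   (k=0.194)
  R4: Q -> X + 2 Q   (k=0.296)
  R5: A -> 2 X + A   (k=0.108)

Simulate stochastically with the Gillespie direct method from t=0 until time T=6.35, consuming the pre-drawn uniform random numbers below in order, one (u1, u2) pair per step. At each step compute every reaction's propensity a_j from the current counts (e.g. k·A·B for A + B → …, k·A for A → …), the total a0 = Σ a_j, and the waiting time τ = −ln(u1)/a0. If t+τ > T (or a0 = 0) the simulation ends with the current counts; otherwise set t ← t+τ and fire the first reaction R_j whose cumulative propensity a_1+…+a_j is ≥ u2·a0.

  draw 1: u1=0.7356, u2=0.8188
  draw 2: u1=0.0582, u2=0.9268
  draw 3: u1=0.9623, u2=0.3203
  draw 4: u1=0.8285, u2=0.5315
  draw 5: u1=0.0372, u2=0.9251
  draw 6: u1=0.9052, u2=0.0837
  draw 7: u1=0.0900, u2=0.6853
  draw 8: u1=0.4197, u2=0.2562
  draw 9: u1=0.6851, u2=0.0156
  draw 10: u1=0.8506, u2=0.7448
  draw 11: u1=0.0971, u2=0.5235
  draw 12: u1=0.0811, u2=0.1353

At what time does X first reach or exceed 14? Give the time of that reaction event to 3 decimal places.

t=0.000: R=9 X=4 G=6 Q=2 A=2
Draw 1: a1=5.814, a2=0.862, a3=0.776, a4=0.592, a5=0.216, a0=8.260; τ=−ln(0.7356)/8.260=0.037 → t=0.037; u2·a0=0.8188·8.260=6.763; a1+a2=6.676 < 6.763 ≤ a1+…+a3=7.452 → R3 fires; R=9 X=4 G=6 Q=2 A=1
Draw 2: a1=2.907, a2=0.862, a3=0.388, a4=0.592, a5=0.108, a0=4.857; τ=−ln(0.0582)/4.857=0.586 → t=0.623; u2·a0=0.9268·4.857=4.501; a1+…+a3=4.157 < 4.501 ≤ a1+…+a4=4.749 → R4 fires; R=9 X=5 G=6 Q=3 A=1
Draw 3: a1=2.907, a2=1.293, a3=0.582, a4=0.888, a5=0.108, a0=5.778; τ=−ln(0.9623)/5.778=0.007 → t=0.629; u2·a0=0.3203·5.778=1.851 ≤ a1=2.907 → R1 fires; R=8 X=5 G=6 Q=4 A=0
Draw 4: a1=0.000, a2=1.724, a3=0.000, a4=1.184, a5=0.000, a0=2.908; τ=−ln(0.8285)/2.908=0.065 → t=0.694; u2·a0=0.5315·2.908=1.546; a1=0.000 < 1.546 ≤ a1+a2=1.724 → R2 fires; R=8 X=7 G=8 Q=3 A=0
Draw 5: a1=0.000, a2=1.293, a3=0.000, a4=0.888, a5=0.000, a0=2.181; τ=−ln(0.0372)/2.181=1.509 → t=2.203; u2·a0=0.9251·2.181=2.018; a1+…+a3=1.293 < 2.018 ≤ a1+…+a4=2.181 → R4 fires; R=8 X=8 G=8 Q=4 A=0
Draw 6: a1=0.000, a2=1.724, a3=0.000, a4=1.184, a5=0.000, a0=2.908; τ=−ln(0.9052)/2.908=0.034 → t=2.237; u2·a0=0.0837·2.908=0.243; a1=0.000 < 0.243 ≤ a1+a2=1.724 → R2 fires; R=8 X=10 G=10 Q=3 A=0
Draw 7: a1=0.000, a2=1.293, a3=0.000, a4=0.888, a5=0.000, a0=2.181; τ=−ln(0.0900)/2.181=1.104 → t=3.341; u2·a0=0.6853·2.181=1.495; a1+…+a3=1.293 < 1.495 ≤ a1+…+a4=2.181 → R4 fires; R=8 X=11 G=10 Q=4 A=0
Draw 8: a1=0.000, a2=1.724, a3=0.000, a4=1.184, a5=0.000, a0=2.908; τ=−ln(0.4197)/2.908=0.299 → t=3.640; u2·a0=0.2562·2.908=0.745; a1=0.000 < 0.745 ≤ a1+a2=1.724 → R2 fires; R=8 X=13 G=12 Q=3 A=0
Draw 9: a1=0.000, a2=1.293, a3=0.000, a4=0.888, a5=0.000, a0=2.181; τ=−ln(0.6851)/2.181=0.173 → t=3.813; u2·a0=0.0156·2.181=0.034; a1=0.000 < 0.034 ≤ a1+a2=1.293 → R2 fires; R=8 X=15 G=14 Q=2 A=0
Draw 10: a1=0.000, a2=0.862, a3=0.000, a4=0.592, a5=0.000, a0=1.454; τ=−ln(0.8506)/1.454=0.111 → t=3.925; u2·a0=0.7448·1.454=1.083; a1+…+a3=0.862 < 1.083 ≤ a1+…+a4=1.454 → R4 fires; R=8 X=16 G=14 Q=3 A=0
Draw 11: a1=0.000, a2=1.293, a3=0.000, a4=0.888, a5=0.000, a0=2.181; τ=−ln(0.0971)/2.181=1.069 → t=4.994; u2·a0=0.5235·2.181=1.142; a1=0.000 < 1.142 ≤ a1+a2=1.293 → R2 fires; R=8 X=18 G=16 Q=2 A=0
Draw 12: a1=0.000, a2=0.862, a3=0.000, a4=0.592, a5=0.000, a0=1.454; τ=−ln(0.0811)/1.454=1.728 → t=6.722 > T=6.35: stop.
X first becomes ≥ 14 when it reaches 15 at the event at t=3.813.

Threshold first reached at t = 3.813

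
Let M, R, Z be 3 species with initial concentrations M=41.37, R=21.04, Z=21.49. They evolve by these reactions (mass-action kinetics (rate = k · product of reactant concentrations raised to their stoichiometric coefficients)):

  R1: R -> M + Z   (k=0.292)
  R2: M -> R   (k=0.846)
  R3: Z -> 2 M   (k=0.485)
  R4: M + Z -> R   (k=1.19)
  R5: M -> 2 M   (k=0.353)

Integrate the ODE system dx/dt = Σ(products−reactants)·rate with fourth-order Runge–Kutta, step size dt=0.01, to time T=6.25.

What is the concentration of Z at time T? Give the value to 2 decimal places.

RK4 with dt=0.01: 625 steps to T=6.25. Trajectory (selected grid times):
t=0.00: M=41.37 R=21.04 Z=21.49
t=0.69: M=15.67 R=52.32 Z=0.77
t=1.39: M=12.22 R=59.82 Z=1.13
t=2.08: M=10.12 R=65.50 Z=1.49
t=2.78: M=8.88 R=70.20 Z=1.82
t=3.47: M=8.21 R=74.25 Z=2.08
t=4.17: M=7.88 R=78.05 Z=2.29
t=4.86: M=7.75 R=81.66 Z=2.44
t=5.56: M=7.74 R=85.28 Z=2.55
t=6.25: M=7.80 R=88.85 Z=2.64
Read off Z at T=6.25: 2.64

Z at T = 2.64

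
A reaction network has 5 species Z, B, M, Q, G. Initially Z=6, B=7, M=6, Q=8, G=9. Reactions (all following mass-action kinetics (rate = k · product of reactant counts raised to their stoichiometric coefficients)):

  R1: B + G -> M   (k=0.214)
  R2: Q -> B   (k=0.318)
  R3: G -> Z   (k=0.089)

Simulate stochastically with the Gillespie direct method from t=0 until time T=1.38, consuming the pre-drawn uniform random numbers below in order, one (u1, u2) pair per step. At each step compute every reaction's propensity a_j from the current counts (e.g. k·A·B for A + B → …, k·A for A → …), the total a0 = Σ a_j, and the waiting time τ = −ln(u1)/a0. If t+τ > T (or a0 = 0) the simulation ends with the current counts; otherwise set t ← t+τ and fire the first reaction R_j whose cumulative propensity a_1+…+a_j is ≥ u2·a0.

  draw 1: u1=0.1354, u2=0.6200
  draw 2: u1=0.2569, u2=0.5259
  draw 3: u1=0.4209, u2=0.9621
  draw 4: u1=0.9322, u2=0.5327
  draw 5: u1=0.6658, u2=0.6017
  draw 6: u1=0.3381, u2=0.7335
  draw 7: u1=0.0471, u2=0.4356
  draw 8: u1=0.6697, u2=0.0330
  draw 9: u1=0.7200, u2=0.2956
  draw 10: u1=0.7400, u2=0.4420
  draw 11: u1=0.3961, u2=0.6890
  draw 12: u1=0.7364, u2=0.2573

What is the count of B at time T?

B at T = 5

t=0.000: Z=6 B=7 M=6 Q=8 G=9
Draw 1: a1=13.482, a2=2.544, a3=0.801, a0=16.827; τ=−ln(0.1354)/16.827=0.119 → t=0.119; u2·a0=0.6200·16.827=10.433 ≤ a1=13.482 → R1 fires; Z=6 B=6 M=7 Q=8 G=8
Draw 2: a1=10.272, a2=2.544, a3=0.712, a0=13.528; τ=−ln(0.2569)/13.528=0.100 → t=0.219; u2·a0=0.5259·13.528=7.114 ≤ a1=10.272 → R1 fires; Z=6 B=5 M=8 Q=8 G=7
Draw 3: a1=7.490, a2=2.544, a3=0.623, a0=10.657; τ=−ln(0.4209)/10.657=0.081 → t=0.300; u2·a0=0.9621·10.657=10.253; a1+a2=10.034 < 10.253 ≤ a1+…+a3=10.657 → R3 fires; Z=7 B=5 M=8 Q=8 G=6
Draw 4: a1=6.420, a2=2.544, a3=0.534, a0=9.498; τ=−ln(0.9322)/9.498=0.007 → t=0.308; u2·a0=0.5327·9.498=5.060 ≤ a1=6.420 → R1 fires; Z=7 B=4 M=9 Q=8 G=5
Draw 5: a1=4.280, a2=2.544, a3=0.445, a0=7.269; τ=−ln(0.6658)/7.269=0.056 → t=0.364; u2·a0=0.6017·7.269=4.374; a1=4.280 < 4.374 ≤ a1+a2=6.824 → R2 fires; Z=7 B=5 M=9 Q=7 G=5
Draw 6: a1=5.350, a2=2.226, a3=0.445, a0=8.021; τ=−ln(0.3381)/8.021=0.135 → t=0.499; u2·a0=0.7335·8.021=5.883; a1=5.350 < 5.883 ≤ a1+a2=7.576 → R2 fires; Z=7 B=6 M=9 Q=6 G=5
Draw 7: a1=6.420, a2=1.908, a3=0.445, a0=8.773; τ=−ln(0.0471)/8.773=0.348 → t=0.847; u2·a0=0.4356·8.773=3.822 ≤ a1=6.420 → R1 fires; Z=7 B=5 M=10 Q=6 G=4
Draw 8: a1=4.280, a2=1.908, a3=0.356, a0=6.544; τ=−ln(0.6697)/6.544=0.061 → t=0.909; u2·a0=0.0330·6.544=0.216 ≤ a1=4.280 → R1 fires; Z=7 B=4 M=11 Q=6 G=3
Draw 9: a1=2.568, a2=1.908, a3=0.267, a0=4.743; τ=−ln(0.7200)/4.743=0.069 → t=0.978; u2·a0=0.2956·4.743=1.402 ≤ a1=2.568 → R1 fires; Z=7 B=3 M=12 Q=6 G=2
Draw 10: a1=1.284, a2=1.908, a3=0.178, a0=3.370; τ=−ln(0.7400)/3.370=0.089 → t=1.067; u2·a0=0.4420·3.370=1.490; a1=1.284 < 1.490 ≤ a1+a2=3.192 → R2 fires; Z=7 B=4 M=12 Q=5 G=2
Draw 11: a1=1.712, a2=1.590, a3=0.178, a0=3.480; τ=−ln(0.3961)/3.480=0.266 → t=1.333; u2·a0=0.6890·3.480=2.398; a1=1.712 < 2.398 ≤ a1+a2=3.302 → R2 fires; Z=7 B=5 M=12 Q=4 G=2
Draw 12: a1=2.140, a2=1.272, a3=0.178, a0=3.590; τ=−ln(0.7364)/3.590=0.085 → t=1.419 > T=1.38: stop.
Read off B at T=1.38: 5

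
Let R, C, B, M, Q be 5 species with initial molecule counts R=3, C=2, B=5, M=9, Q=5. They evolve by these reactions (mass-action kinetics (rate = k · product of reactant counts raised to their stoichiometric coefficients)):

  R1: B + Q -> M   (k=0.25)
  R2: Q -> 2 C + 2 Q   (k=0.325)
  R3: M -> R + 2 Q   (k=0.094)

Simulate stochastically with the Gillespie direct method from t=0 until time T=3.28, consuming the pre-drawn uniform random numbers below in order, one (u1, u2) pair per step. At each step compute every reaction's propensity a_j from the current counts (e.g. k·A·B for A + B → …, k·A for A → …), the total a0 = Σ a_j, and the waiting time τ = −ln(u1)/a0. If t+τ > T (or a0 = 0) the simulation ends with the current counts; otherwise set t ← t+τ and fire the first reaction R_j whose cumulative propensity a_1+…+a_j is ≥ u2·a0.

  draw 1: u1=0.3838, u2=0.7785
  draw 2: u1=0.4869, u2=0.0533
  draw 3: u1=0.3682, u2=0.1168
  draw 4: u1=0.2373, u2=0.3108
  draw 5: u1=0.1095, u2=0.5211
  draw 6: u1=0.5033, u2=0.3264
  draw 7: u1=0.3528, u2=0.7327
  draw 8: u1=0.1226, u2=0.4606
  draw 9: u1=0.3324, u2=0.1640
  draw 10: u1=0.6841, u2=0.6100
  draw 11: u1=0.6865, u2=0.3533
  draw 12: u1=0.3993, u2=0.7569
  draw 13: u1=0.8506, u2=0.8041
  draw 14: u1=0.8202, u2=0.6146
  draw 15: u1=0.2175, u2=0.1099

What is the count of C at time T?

t=0.000: R=3 C=2 B=5 M=9 Q=5
Draw 1: a1=6.250, a2=1.625, a3=0.846, a0=8.721; τ=−ln(0.3838)/8.721=0.110 → t=0.110; u2·a0=0.7785·8.721=6.789; a1=6.250 < 6.789 ≤ a1+a2=7.875 → R2 fires; R=3 C=4 B=5 M=9 Q=6
Draw 2: a1=7.500, a2=1.950, a3=0.846, a0=10.296; τ=−ln(0.4869)/10.296=0.070 → t=0.180; u2·a0=0.0533·10.296=0.549 ≤ a1=7.500 → R1 fires; R=3 C=4 B=4 M=10 Q=5
Draw 3: a1=5.000, a2=1.625, a3=0.940, a0=7.565; τ=−ln(0.3682)/7.565=0.132 → t=0.312; u2·a0=0.1168·7.565=0.884 ≤ a1=5.000 → R1 fires; R=3 C=4 B=3 M=11 Q=4
Draw 4: a1=3.000, a2=1.300, a3=1.034, a0=5.334; τ=−ln(0.2373)/5.334=0.270 → t=0.581; u2·a0=0.3108·5.334=1.658 ≤ a1=3.000 → R1 fires; R=3 C=4 B=2 M=12 Q=3
Draw 5: a1=1.500, a2=0.975, a3=1.128, a0=3.603; τ=−ln(0.1095)/3.603=0.614 → t=1.195; u2·a0=0.5211·3.603=1.878; a1=1.500 < 1.878 ≤ a1+a2=2.475 → R2 fires; R=3 C=6 B=2 M=12 Q=4
Draw 6: a1=2.000, a2=1.300, a3=1.128, a0=4.428; τ=−ln(0.5033)/4.428=0.155 → t=1.350; u2·a0=0.3264·4.428=1.445 ≤ a1=2.000 → R1 fires; R=3 C=6 B=1 M=13 Q=3
Draw 7: a1=0.750, a2=0.975, a3=1.222, a0=2.947; τ=−ln(0.3528)/2.947=0.354 → t=1.704; u2·a0=0.7327·2.947=2.159; a1+a2=1.725 < 2.159 ≤ a1+…+a3=2.947 → R3 fires; R=4 C=6 B=1 M=12 Q=5
Draw 8: a1=1.250, a2=1.625, a3=1.128, a0=4.003; τ=−ln(0.1226)/4.003=0.524 → t=2.228; u2·a0=0.4606·4.003=1.844; a1=1.250 < 1.844 ≤ a1+a2=2.875 → R2 fires; R=4 C=8 B=1 M=12 Q=6
Draw 9: a1=1.500, a2=1.950, a3=1.128, a0=4.578; τ=−ln(0.3324)/4.578=0.241 → t=2.469; u2·a0=0.1640·4.578=0.751 ≤ a1=1.500 → R1 fires; R=4 C=8 B=0 M=13 Q=5
Draw 10: a1=0.000, a2=1.625, a3=1.222, a0=2.847; τ=−ln(0.6841)/2.847=0.133 → t=2.602; u2·a0=0.6100·2.847=1.737; a1+a2=1.625 < 1.737 ≤ a1+…+a3=2.847 → R3 fires; R=5 C=8 B=0 M=12 Q=7
Draw 11: a1=0.000, a2=2.275, a3=1.128, a0=3.403; τ=−ln(0.6865)/3.403=0.111 → t=2.713; u2·a0=0.3533·3.403=1.202; a1=0.000 < 1.202 ≤ a1+a2=2.275 → R2 fires; R=5 C=10 B=0 M=12 Q=8
Draw 12: a1=0.000, a2=2.600, a3=1.128, a0=3.728; τ=−ln(0.3993)/3.728=0.246 → t=2.959; u2·a0=0.7569·3.728=2.822; a1+a2=2.600 < 2.822 ≤ a1+…+a3=3.728 → R3 fires; R=6 C=10 B=0 M=11 Q=10
Draw 13: a1=0.000, a2=3.250, a3=1.034, a0=4.284; τ=−ln(0.8506)/4.284=0.038 → t=2.997; u2·a0=0.8041·4.284=3.445; a1+a2=3.250 < 3.445 ≤ a1+…+a3=4.284 → R3 fires; R=7 C=10 B=0 M=10 Q=12
Draw 14: a1=0.000, a2=3.900, a3=0.940, a0=4.840; τ=−ln(0.8202)/4.840=0.041 → t=3.038; u2·a0=0.6146·4.840=2.975; a1=0.000 < 2.975 ≤ a1+a2=3.900 → R2 fires; R=7 C=12 B=0 M=10 Q=13
Draw 15: a1=0.000, a2=4.225, a3=0.940, a0=5.165; τ=−ln(0.2175)/5.165=0.295 → t=3.333 > T=3.28: stop.
Read off C at T=3.28: 12

C at T = 12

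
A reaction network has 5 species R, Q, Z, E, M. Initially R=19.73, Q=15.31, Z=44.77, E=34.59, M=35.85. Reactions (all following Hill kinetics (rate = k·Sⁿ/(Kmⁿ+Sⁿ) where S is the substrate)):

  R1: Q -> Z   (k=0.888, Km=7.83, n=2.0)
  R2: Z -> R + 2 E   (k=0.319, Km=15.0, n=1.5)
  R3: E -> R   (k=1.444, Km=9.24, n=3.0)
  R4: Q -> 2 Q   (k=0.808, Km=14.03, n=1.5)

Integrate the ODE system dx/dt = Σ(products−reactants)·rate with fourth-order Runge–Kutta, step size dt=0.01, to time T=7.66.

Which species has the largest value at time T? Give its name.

RK4 with dt=0.01: 766 steps to T=7.66. Trajectory (selected grid times):
t=0.00: R=19.73 Q=15.31 Z=44.77 E=34.59 M=35.85
t=0.85: R=21.16 Q=15.08 Z=45.14 E=33.84 M=35.85
t=1.70: R=22.59 Q=14.84 Z=45.50 E=33.09 M=35.85
t=2.55: R=24.02 Q=14.61 Z=45.86 E=32.35 M=35.85
t=3.40: R=25.45 Q=14.38 Z=46.22 E=31.61 M=35.85
t=4.26: R=26.89 Q=14.14 Z=46.57 E=30.86 M=35.85
t=5.11: R=28.31 Q=13.91 Z=46.92 E=30.13 M=35.85
t=5.96: R=29.73 Q=13.68 Z=47.26 E=29.39 M=35.85
t=6.81: R=31.15 Q=13.45 Z=47.60 E=28.67 M=35.85
t=7.66: R=32.57 Q=13.22 Z=47.93 E=27.94 M=35.85
At T=7.66: R=32.57 Q=13.22 Z=47.93 E=27.94 M=35.85; the largest is Z.

Dominant species at T: Z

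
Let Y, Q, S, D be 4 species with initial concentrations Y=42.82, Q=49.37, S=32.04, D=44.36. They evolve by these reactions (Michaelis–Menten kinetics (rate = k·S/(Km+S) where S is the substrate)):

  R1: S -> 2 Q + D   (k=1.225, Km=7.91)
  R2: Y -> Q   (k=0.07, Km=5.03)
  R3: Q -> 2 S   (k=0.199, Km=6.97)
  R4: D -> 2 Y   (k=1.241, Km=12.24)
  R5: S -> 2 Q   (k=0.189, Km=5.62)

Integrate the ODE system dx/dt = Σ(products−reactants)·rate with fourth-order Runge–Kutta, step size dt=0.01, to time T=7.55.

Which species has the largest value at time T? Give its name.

RK4 with dt=0.01: 755 steps to T=7.55. Trajectory (selected grid times):
t=0.00: Y=42.82 Q=49.37 S=32.04 D=44.36
t=0.84: Y=44.40 Q=51.19 S=31.38 D=44.37
t=1.68: Y=45.98 Q=53.01 S=30.72 D=44.37
t=2.52: Y=47.56 Q=54.81 S=30.06 D=44.37
t=3.36: Y=49.14 Q=56.61 S=29.41 D=44.36
t=4.19: Y=50.71 Q=58.38 S=28.78 D=44.36
t=5.03: Y=52.29 Q=60.16 S=28.14 D=44.35
t=5.87: Y=53.87 Q=61.93 S=27.50 D=44.33
t=6.71: Y=55.45 Q=63.69 S=26.88 D=44.31
t=7.55: Y=57.03 Q=65.44 S=26.25 D=44.29
At T=7.55: Y=57.03 Q=65.44 S=26.25 D=44.29; the largest is Q.

Dominant species at T: Q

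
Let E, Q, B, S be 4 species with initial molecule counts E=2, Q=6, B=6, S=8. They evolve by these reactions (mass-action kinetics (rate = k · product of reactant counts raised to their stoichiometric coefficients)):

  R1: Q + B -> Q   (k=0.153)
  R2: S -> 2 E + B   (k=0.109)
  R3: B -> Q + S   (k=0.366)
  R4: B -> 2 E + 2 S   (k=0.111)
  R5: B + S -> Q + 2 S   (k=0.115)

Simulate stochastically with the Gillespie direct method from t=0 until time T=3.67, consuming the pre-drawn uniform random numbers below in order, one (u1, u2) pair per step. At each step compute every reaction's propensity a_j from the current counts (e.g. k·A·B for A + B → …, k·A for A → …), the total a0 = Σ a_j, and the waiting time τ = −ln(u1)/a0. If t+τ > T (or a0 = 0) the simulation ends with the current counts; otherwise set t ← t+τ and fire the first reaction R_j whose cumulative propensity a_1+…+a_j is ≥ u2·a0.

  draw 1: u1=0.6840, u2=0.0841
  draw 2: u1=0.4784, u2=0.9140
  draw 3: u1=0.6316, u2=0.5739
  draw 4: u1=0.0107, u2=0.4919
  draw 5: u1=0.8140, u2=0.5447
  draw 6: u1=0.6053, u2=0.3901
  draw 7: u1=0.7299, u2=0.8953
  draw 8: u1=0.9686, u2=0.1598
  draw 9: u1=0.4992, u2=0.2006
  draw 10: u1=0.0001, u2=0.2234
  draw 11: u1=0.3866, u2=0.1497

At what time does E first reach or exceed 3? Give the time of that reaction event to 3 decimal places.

Threshold first reached at t = 0.596

t=0.000: E=2 Q=6 B=6 S=8
Draw 1: a1=5.508, a2=0.872, a3=2.196, a4=0.666, a5=5.520, a0=14.762; τ=−ln(0.6840)/14.762=0.026 → t=0.026; u2·a0=0.0841·14.762=1.241 ≤ a1=5.508 → R1 fires; E=2 Q=6 B=5 S=8
Draw 2: a1=4.590, a2=0.872, a3=1.830, a4=0.555, a5=4.600, a0=12.447; τ=−ln(0.4784)/12.447=0.059 → t=0.085; u2·a0=0.9140·12.447=11.377; a1+…+a4=7.847 < 11.377 ≤ a1+…+a5=12.447 → R5 fires; E=2 Q=7 B=4 S=9
Draw 3: a1=4.284, a2=0.981, a3=1.464, a4=0.444, a5=4.140, a0=11.313; τ=−ln(0.6316)/11.313=0.041 → t=0.126; u2·a0=0.5739·11.313=6.493; a1+a2=5.265 < 6.493 ≤ a1+…+a3=6.729 → R3 fires; E=2 Q=8 B=3 S=10
Draw 4: a1=3.672, a2=1.090, a3=1.098, a4=0.333, a5=3.450, a0=9.643; τ=−ln(0.0107)/9.643=0.471 → t=0.596; u2·a0=0.4919·9.643=4.743; a1=3.672 < 4.743 ≤ a1+a2=4.762 → R2 fires; E=4 Q=8 B=4 S=9
Draw 5: a1=4.896, a2=0.981, a3=1.464, a4=0.444, a5=4.140, a0=11.925; τ=−ln(0.8140)/11.925=0.017 → t=0.613; u2·a0=0.5447·11.925=6.496; a1+a2=5.877 < 6.496 ≤ a1+…+a3=7.341 → R3 fires; E=4 Q=9 B=3 S=10
Draw 6: a1=4.131, a2=1.090, a3=1.098, a4=0.333, a5=3.450, a0=10.102; τ=−ln(0.6053)/10.102=0.050 → t=0.663; u2·a0=0.3901·10.102=3.941 ≤ a1=4.131 → R1 fires; E=4 Q=9 B=2 S=10
Draw 7: a1=2.754, a2=1.090, a3=0.732, a4=0.222, a5=2.300, a0=7.098; τ=−ln(0.7299)/7.098=0.044 → t=0.707; u2·a0=0.8953·7.098=6.355; a1+…+a4=4.798 < 6.355 ≤ a1+…+a5=7.098 → R5 fires; E=4 Q=10 B=1 S=11
Draw 8: a1=1.530, a2=1.199, a3=0.366, a4=0.111, a5=1.265, a0=4.471; τ=−ln(0.9686)/4.471=0.007 → t=0.715; u2·a0=0.1598·4.471=0.714 ≤ a1=1.530 → R1 fires; E=4 Q=10 B=0 S=11
Draw 9: a1=0.000, a2=1.199, a3=0.000, a4=0.000, a5=0.000, a0=1.199; τ=−ln(0.4992)/1.199=0.579 → t=1.294; u2·a0=0.2006·1.199=0.241; a1=0.000 < 0.241 ≤ a1+a2=1.199 → R2 fires; E=6 Q=10 B=1 S=10
Draw 10: a1=1.530, a2=1.090, a3=0.366, a4=0.111, a5=1.150, a0=4.247; τ=−ln(0.0001)/4.247=2.169 → t=3.463; u2·a0=0.2234·4.247=0.949 ≤ a1=1.530 → R1 fires; E=6 Q=10 B=0 S=10
Draw 11: a1=0.000, a2=1.090, a3=0.000, a4=0.000, a5=0.000, a0=1.090; τ=−ln(0.3866)/1.090=0.872 → t=4.335 > T=3.67: stop.
E first becomes ≥ 3 when it reaches 4 at the event at t=0.596.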